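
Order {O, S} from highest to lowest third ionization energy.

After 2 electrons have been removed, what remains? O²⁺ still has 4 valence electrons; S²⁺ still has 4 valence electrons.
All are still removing valence electrons, so compare the +2 ions as you would atoms: IE_3 generally rises across a period (higher Z_eff) and falls down a group (larger shell), subject to the usual subshell exceptions.
Valence configurations: O²⁺ [He]2s²2p², S²⁺ [Ne]3s²3p².
Approximate IE_3 values (kJ/mol): O 5300, S 3357.
Putting it together, IE_3: S < O.

O > S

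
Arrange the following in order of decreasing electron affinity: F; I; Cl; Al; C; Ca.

C is in period 2, group 14; F is in period 2, group 17; Al is in period 3, group 13; Cl is in period 3, group 17; Ca is in period 4, group 2; I is in period 5, group 17.
Electron affinity generally becomes more exothermic across a period toward the halogens and less exothermic down a group.
These span different periods and groups, so the two trends combine.
Al > Ca: relative to Ca, both the across-period and down-group shifts push Al's electron affinity up.
C > Al: relative to Al, both the across-period and down-group shifts push C's electron affinity up.
I > C: the two effects oppose for this pair; the across-period effect wins (295 vs 122 kJ/mol).
F > I: F sits above I in group 17, so the down-group effect alone puts F higher.
Cl > F: this pair runs against the simple trend — see the exception note.
Note the exception: Cl has a higher electron affinity than F, contrary to the simple trend — F's small 2p subshell makes the incoming electron feel strong e⁻–e⁻ repulsion, so Cl actually releases more energy on gaining an electron.
Tabulated electron affinity (kJ/mol): C 122, F 328, Al 42, Cl 349, Ca 2, I 295.
So from highest to lowest: Cl > F > I > C > Al > Ca.

Cl > F > I > C > Al > Ca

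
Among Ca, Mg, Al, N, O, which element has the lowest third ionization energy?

Consider each +2 ion: Ca²⁺ is the bare [Ar] core; Mg²⁺ is the bare [Ne] core; Al²⁺ still has 1 valence electron; N²⁺ still has 3 valence electrons; O²⁺ still has 4 valence electrons.
Usually core removal costs more than valence removal, but here the competition is close: a tightly held n=2 valence electron can cost more to remove than an n=3 core electron, so the actual values have to decide it.
Valence configurations: Al²⁺ [Ne]3s¹, N²⁺ [He]2s²2p¹, O²⁺ [He]2s²2p².
Tabulated IE_3 (kJ/mol): Ca 4912, Mg 7733, Al 2745, N 4578, O 5300.
Putting it together, IE_3: Al < N < Ca < O < Mg.

Al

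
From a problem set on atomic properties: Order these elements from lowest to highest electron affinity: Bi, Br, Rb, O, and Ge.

O is in period 2, group 16; Ge is in period 4, group 14; Br is in period 4, group 17; Rb is in period 5, group 1; Bi is in period 6, group 15.
Atoms with high Z_eff and room in the valence shell (especially the halogens) have the most exothermic electron affinities.
Here both period and group differ, so the two effects have to be weighed against each other.
Bi > Rb: period and group pull opposite ways; the across-period shift dominates (91 vs 47 kJ/mol).
Ge > Bi: the two effects oppose for this pair; the down-group effect wins (119 vs 91 kJ/mol).
O > Ge: relative to Ge, both the across-period and down-group shifts push O's electron affinity up.
Br > O: the two effects oppose for this pair; the across-period effect wins (325 vs 141 kJ/mol).
For reference (kJ/mol): O 141, Ge 119, Br 325, Rb 47, Bi 91.
So from lowest to highest: Rb < Bi < Ge < O < Br.

Rb, Bi, Ge, O, Br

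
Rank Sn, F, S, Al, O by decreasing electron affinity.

F, S, O, Sn, Al

O is in period 2, group 16; F is in period 2, group 17; Al is in period 3, group 13; S is in period 3, group 16; Sn is in period 5, group 14.
Atoms with high Z_eff and room in the valence shell (especially the halogens) have the most exothermic electron affinities.
Here both period and group differ, so the two effects have to be weighed against each other.
Sn > Al: period and group pull opposite ways; the across-period shift dominates (107 vs 42 kJ/mol).
O > Sn: relative to Sn, both the across-period and down-group shifts push O's electron affinity up.
S > O: this pair runs against the simple trend — see the exception note.
F > S: both effects reinforce here, so F is clearly the higher of the two.
Note the exception: S has a higher electron affinity than O, contrary to the simple trend — the compact 2p subshell of O repels the added electron more than S's larger 3p does.
Approximate values (kJ/mol): O 141, F 328, Al 42, S 200, Sn 107.
So from highest to lowest: F > S > O > Sn > Al.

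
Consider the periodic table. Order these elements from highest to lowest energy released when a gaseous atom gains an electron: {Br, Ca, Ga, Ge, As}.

Br > Ge > As > Ga > Ca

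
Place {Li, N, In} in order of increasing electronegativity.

Li, In, N

Li is in period 2, group 1; N is in period 2, group 15; In is in period 5, group 13.
Electronegativity increases across a period and decreases down a group, tracking effective nuclear charge and atomic size.
These span different periods and groups, so the two trends combine.
In > Li: the two effects oppose for this pair; the across-period effect wins (1.78 vs 0.98).
N > In: relative to In, both the across-period and down-group shifts push N's electronegativity up.
Approximate values (Pauling): Li 0.98, N 3.04, In 1.78.
So from lowest to highest: Li < In < N.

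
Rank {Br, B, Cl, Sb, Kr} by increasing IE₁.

IE₁ increases left→right with effective nuclear charge and decreases top→bottom as the valence shell moves farther out.
Neither a single period nor a single group — weigh both effects.
Sb > B: period and group pull opposite ways; the across-period shift dominates (831 vs 801 kJ/mol).
Br > Sb: both effects reinforce here, so Br is clearly the higher of the two.
Cl > Br: Cl sits above Br in group 17, so the down-group effect alone puts Cl higher.
Kr > Cl: the two effects oppose for this pair; the across-period effect wins (1351 vs 1251 kJ/mol).
Approximate values (kJ/mol): B 801, Cl 1251, Br 1140, Kr 1351, Sb 831.
So from lowest to highest: B < Sb < Br < Cl < Kr.

B < Sb < Br < Cl < Kr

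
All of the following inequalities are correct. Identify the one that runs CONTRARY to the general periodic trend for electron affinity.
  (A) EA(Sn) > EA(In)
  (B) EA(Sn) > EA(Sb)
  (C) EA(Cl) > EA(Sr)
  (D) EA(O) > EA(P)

The general trend: electron affinity increases across a period and decreases down a group.
(A) Sn (period 5, group 14) vs In (period 5, group 13): the stated order agrees with the simple trend.
(B) Sn (period 5, group 14) vs Sb (period 5, group 15): the stated order contradicts the simple trend.
(C) Cl (period 3, group 17) vs Sr (period 5, group 2): the stated order agrees with the simple trend.
(D) O (period 2, group 16) vs P (period 3, group 15): the stated order agrees with the simple trend.
The exception is (B): adding an electron to Sb's half-filled 5p³ is unfavourable, so Sn has the more exothermic EA.

(B)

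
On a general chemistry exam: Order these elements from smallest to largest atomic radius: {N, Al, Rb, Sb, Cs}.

N is in period 2, group 15; Al is in period 3, group 13; Rb is in period 5, group 1; Sb is in period 5, group 15; Cs is in period 6, group 1.
Atomic radius shrinks across a period as nuclear charge pulls the same shell inward, and grows down a group as new shells are added.
These span different periods and groups, so the two trends combine.
Al > N: both effects reinforce here, so Al is clearly the larger of the two.
Sb > Al: the two effects oppose for this pair; the down-group effect wins (140 vs 126 pm).
Rb > Sb: Rb lies to the left of Sb in period 5, so the across-period effect alone puts Rb larger.
Cs > Rb: Cs sits below Rb in group 1, so the down-group effect alone puts Cs larger.
For reference (pm): N 71, Al 126, Rb 210, Sb 140, Cs 232.
So from smallest to largest: N < Al < Sb < Rb < Cs.

N < Al < Sb < Rb < Cs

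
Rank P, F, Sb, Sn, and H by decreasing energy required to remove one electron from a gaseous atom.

F > H > P > Sb > Sn

H is in period 1, group 1; F is in period 2, group 17; P is in period 3, group 15; Sn is in period 5, group 14; Sb is in period 5, group 15.
Across a period the outer electron is held more tightly (higher IE₁); down a group it sits in a higher shell, more shielded, and comes off more easily.
These span different periods and groups, so the two trends combine.
Sb > Sn: both are in period 5; the period trend gives Sb the larger value.
P > Sb: they share group 15; the group trend gives P the larger value.
H > P: the two effects oppose for this pair; the down-group effect wins (1312 vs 1012 kJ/mol).
F > H: period and group pull opposite ways; the across-period shift dominates (1681 vs 1312 kJ/mol).
Tabulated first ionization energy (kJ/mol): H 1312, F 1681, P 1012, Sn 709, Sb 831.
So from highest to lowest: F > H > P > Sb > Sn.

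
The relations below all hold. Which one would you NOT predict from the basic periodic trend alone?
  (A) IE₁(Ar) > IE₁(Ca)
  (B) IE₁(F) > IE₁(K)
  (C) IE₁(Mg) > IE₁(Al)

The general trend: IE₁ increases across a period and decreases down a group.
(A) Ar (period 3, group 18) vs Ca (period 4, group 2): the stated order agrees with the simple trend.
(B) F (period 2, group 17) vs K (period 4, group 1): the stated order agrees with the simple trend.
(C) Mg (period 3, group 2) vs Al (period 3, group 13): the stated order contradicts the simple trend.
The exception is (C): Al's single 3p electron is easier to remove than one from Mg's filled 3s².

(C)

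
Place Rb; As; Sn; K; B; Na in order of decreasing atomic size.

B is in period 2, group 13; Na is in period 3, group 1; K is in period 4, group 1; As is in period 4, group 15; Rb is in period 5, group 1; Sn is in period 5, group 14.
Moving right in a period, electrons are added to the same shell under a stronger nuclear pull, so atoms get smaller; moving down, a new shell is opened and atoms get larger.
These span different periods and groups, so the two trends combine.
As > B: period and group pull opposite ways; the down-group shift dominates (121 vs 85 pm).
Sn > As: both effects reinforce here, so Sn is clearly the larger of the two.
Na > Sn: period and group pull opposite ways; the across-period shift dominates (155 vs 140 pm).
K > Na: they share group 1; the group trend gives K the larger value.
Rb > K: they share group 1; the group trend gives Rb the larger value.
Approximate values (pm): B 85, Na 155, K 196, As 121, Rb 210, Sn 140.
So from largest to smallest: Rb > K > Na > Sn > As > B.

Rb > K > Na > Sn > As > B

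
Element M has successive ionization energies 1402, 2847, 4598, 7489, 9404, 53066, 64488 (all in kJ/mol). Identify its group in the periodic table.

Look for the largest jump between consecutive ionization energies: IE6/IE5 ≈ 5.6, far larger than any earlier ratio.
That jump marks the point where a core electron is being removed. So the atom has 5 valence electrons.
A main-group element with 5 valence electrons is in group 15.

Group 15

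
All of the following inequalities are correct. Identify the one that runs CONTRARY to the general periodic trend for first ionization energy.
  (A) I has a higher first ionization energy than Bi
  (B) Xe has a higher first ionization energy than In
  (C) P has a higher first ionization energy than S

(C)

The general trend: first ionization energy increases across a period and decreases down a group.
(A) I (period 5, group 17) vs Bi (period 6, group 15): the stated order agrees with the simple trend.
(B) Xe (period 5, group 18) vs In (period 5, group 13): the stated order agrees with the simple trend.
(C) P (period 3, group 15) vs S (period 3, group 16): the stated order contradicts the simple trend.
The exception is (C): S (3p⁴) ionizes more easily than half-filled P (3p³) because the paired 3p electron in S is pushed out by e⁻–e⁻ repulsion.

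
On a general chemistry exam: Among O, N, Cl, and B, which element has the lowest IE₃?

B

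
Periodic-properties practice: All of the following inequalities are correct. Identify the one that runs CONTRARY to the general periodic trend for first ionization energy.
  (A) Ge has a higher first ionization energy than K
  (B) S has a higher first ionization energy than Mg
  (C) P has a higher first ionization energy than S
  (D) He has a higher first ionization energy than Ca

The general trend: first ionization energy increases across a period and decreases down a group.
(A) Ge (period 4, group 14) vs K (period 4, group 1): the stated order agrees with the simple trend.
(B) S (period 3, group 16) vs Mg (period 3, group 2): the stated order agrees with the simple trend.
(C) P (period 3, group 15) vs S (period 3, group 16): the stated order contradicts the simple trend.
(D) He (period 1, group 18) vs Ca (period 4, group 2): the stated order agrees with the simple trend.
The exception is (C): S (3p⁴) ionizes more easily than half-filled P (3p³) because the paired 3p electron in S is pushed out by e⁻–e⁻ repulsion.

(C)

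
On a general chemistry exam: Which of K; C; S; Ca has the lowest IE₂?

Ca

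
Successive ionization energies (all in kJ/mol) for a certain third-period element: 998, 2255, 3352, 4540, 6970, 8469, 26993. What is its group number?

Group 16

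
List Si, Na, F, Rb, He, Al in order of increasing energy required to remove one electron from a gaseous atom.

Rb < Na < Al < Si < F < He

He is in period 1, group 18; F is in period 2, group 17; Na is in period 3, group 1; Al is in period 3, group 13; Si is in period 3, group 14; Rb is in period 5, group 1.
First ionization energy rises across a period (greater Z_eff holds electrons more tightly) and falls down a group (valence electrons are farther from the nucleus).
Here both period and group differ, so the two effects have to be weighed against each other.
Na > Rb: they share group 1; the group trend gives Na the larger value.
Al > Na: Al lies to the right of Na in period 3, so the across-period effect alone puts Al higher.
Si > Al: Si lies to the right of Al in period 3, so the across-period effect alone puts Si higher.
F > Si: relative to Si, both the across-period and down-group shifts push F's first ionization energy up.
He > F: relative to F, both the across-period and down-group shifts push He's first ionization energy up.
Approximate values (kJ/mol): He 2372, F 1681, Na 496, Al 578, Si 786, Rb 403.
So from lowest to highest: Rb < Na < Al < Si < F < He.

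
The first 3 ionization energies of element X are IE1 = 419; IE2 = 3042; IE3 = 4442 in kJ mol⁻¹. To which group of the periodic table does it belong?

Look for the largest jump between consecutive ionization energies: IE2/IE1 ≈ 7.3, far larger than any earlier ratio.
That jump marks the point where a core electron is being removed. So the atom has 1 valence electron.
A main-group element with 1 valence electron is in group 1.

Group 1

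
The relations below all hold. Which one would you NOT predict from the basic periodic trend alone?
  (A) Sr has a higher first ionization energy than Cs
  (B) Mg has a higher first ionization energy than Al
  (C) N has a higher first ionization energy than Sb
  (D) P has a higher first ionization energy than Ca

(B)

The general trend: first ionization energy increases across a period and decreases down a group.
(A) Sr (period 5, group 2) vs Cs (period 6, group 1): the stated order agrees with the simple trend.
(B) Mg (period 3, group 2) vs Al (period 3, group 13): the stated order contradicts the simple trend.
(C) N (period 2, group 15) vs Sb (period 5, group 15): the stated order agrees with the simple trend.
(D) P (period 3, group 15) vs Ca (period 4, group 2): the stated order agrees with the simple trend.
The exception is (B): Al's single 3p electron is easier to remove than one from Mg's filled 3s².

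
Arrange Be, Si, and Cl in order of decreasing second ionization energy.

Cl, Be, Si

IE_2 is the cost of taking one more electron from the +1 cation: Be⁺ still has 1 valence electron; Si⁺ still has 3 valence electrons; Cl⁺ still has 6 valence electrons.
All are still removing valence electrons, so compare the +1 ions as you would atoms: IE_2 generally rises across a period (higher Z_eff) and falls down a group (larger shell), subject to the usual subshell exceptions.
Valence configurations: Be⁺ [He]2s¹, Si⁺ [Ne]3s²3p¹, Cl⁺ [Ne]3s²3p⁴.
Approximate IE_2 values (kJ/mol): Be 1757, Si 1577, Cl 2298.
Hence IE_2: Si < Be < Cl.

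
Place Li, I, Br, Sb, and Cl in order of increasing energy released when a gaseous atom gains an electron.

Li < Sb < I < Br < Cl

Electron affinity generally becomes more exothermic across a period toward the halogens and less exothermic down a group.
Neither a single period nor a single group — weigh both effects.
Sb > Li: the two effects oppose for this pair; the across-period effect wins (103 vs 60 kJ/mol).
I > Sb: both are in period 5; the period trend gives I the larger value.
Br > I: they share group 17; the group trend gives Br the larger value.
Cl > Br: they share group 17; the group trend gives Cl the larger value.
Tabulated electron affinity (kJ/mol): Li 60, Cl 349, Br 325, Sb 103, I 295.
So from lowest to highest: Li < Sb < I < Br < Cl.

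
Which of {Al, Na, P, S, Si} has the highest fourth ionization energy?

Al

After 3 electrons have been removed, what remains? Al³⁺ is the bare [Ne] core; Na³⁺ is already 2 electrons into the core; P³⁺ still has 2 valence electrons; S³⁺ still has 3 valence electrons; Si³⁺ still has 1 valence electron.
Core electrons are held far more tightly than valence electrons, so Na and Al top the IE_4 order.
Valence configurations: P³⁺ [Ne]3s², S³⁺ [Ne]3s²3p¹, Si³⁺ [Ne]3s¹.
S³⁺ loses a lone 3p electron whereas P³⁺ must break into a filled 3s² pair, so IE_4(P) > IE_4(S) even though S has the higher nuclear charge.
Approximate IE_4 values (kJ/mol): Al 11577, Na 9543, P 4964, S 4556, Si 4356.
Putting it together, IE_4: Si < S < P < Na < Al.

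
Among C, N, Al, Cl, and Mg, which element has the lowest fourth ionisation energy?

Cl

IE_4 is the cost of taking one more electron from the +3 cation: C³⁺ still has 1 valence electron; N³⁺ still has 2 valence electrons; Al³⁺ is the bare [Ne] core; Cl³⁺ still has 4 valence electrons; Mg³⁺ is already 1 electron into the core.
Pulling an electron out of a noble-gas core costs far more than removing a remaining valence electron, so Mg and Al sit at the high end of IE_4.
Valence configurations: C³⁺ [He]2s¹, N³⁺ [He]2s², Cl³⁺ [Ne]3s²3p².
The numbers (kJ/mol): C 6223, N 7475, Al 11577, Cl 5159, Mg 10543.
Hence IE_4: Cl < C < N < Mg < Al.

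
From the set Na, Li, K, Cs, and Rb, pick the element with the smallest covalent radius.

Li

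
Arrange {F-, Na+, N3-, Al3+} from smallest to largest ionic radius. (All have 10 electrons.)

All of these have 10 electrons, so size is governed by nuclear charge alone: the more protons, the stronger the pull on the same electron cloud, and the smaller the ion.
Nuclear charges: Al3+ (Z=13), Na+ (Z=11), F- (Z=9), N3- (Z=7).
Smallest to largest: Al3+ < Na+ < F- < N3-.

Al3+, Na+, F-, N3-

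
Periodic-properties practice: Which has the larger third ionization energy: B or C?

C

Consider each +2 ion: B²⁺ still has 1 valence electron; C²⁺ still has 2 valence electrons.
All are still removing valence electrons, so compare the +2 ions as you would atoms: IE_3 generally rises across a period (higher Z_eff) and falls down a group (larger shell), subject to the usual subshell exceptions.
Valence configurations: B²⁺ [He]2s¹, C²⁺ [He]2s².
The numbers (kJ/mol): B 3660, C 4620.
So the third ionization energies run B < C.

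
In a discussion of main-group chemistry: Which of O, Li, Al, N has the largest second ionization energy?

Li

After 1 electron has been removed, what remains? O⁺ still has 5 valence electrons; Li⁺ is the bare [He] core; Al⁺ still has 2 valence electrons; N⁺ still has 4 valence electrons.
Breaking into a closed-shell core is much more expensive than removing a leftover valence electron — Li has the largest IE_2 here.
Valence configurations: O⁺ [He]2s²2p³, Al⁺ [Ne]3s², N⁺ [He]2s²2p².
Approximate IE_2 values (kJ/mol): O 3388, Li 7298, Al 1817, N 2856.
Putting it together, IE_2: Al < N < O < Li.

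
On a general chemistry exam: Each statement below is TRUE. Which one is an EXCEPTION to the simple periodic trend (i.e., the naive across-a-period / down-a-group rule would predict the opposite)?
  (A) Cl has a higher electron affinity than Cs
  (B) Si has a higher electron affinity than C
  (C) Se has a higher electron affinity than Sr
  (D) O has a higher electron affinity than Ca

The general trend: electron affinity increases across a period and decreases down a group.
(A) Cl (period 3, group 17) vs Cs (period 6, group 1): the stated order agrees with the simple trend.
(B) Si (period 3, group 14) vs C (period 2, group 14): the stated order contradicts the simple trend.
(C) Se (period 4, group 16) vs Sr (period 5, group 2): the stated order agrees with the simple trend.
(D) O (period 2, group 16) vs Ca (period 4, group 2): the stated order agrees with the simple trend.
The exception is (B): Si's larger, more diffuse 3p orbitals accept an added electron slightly more readily than C's compact 2p.

(B)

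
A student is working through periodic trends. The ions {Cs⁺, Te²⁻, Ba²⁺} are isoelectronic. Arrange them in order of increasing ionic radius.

Ba²⁺, Cs⁺, Te²⁻

All of these have 54 electrons, so size is governed by nuclear charge alone: the more protons, the stronger the pull on the same electron cloud, and the smaller the ion.
Nuclear charges: Ba²⁺ (Z=56), Cs⁺ (Z=55), Te²⁻ (Z=52).
Smallest to largest: Ba²⁺ < Cs⁺ < Te²⁻.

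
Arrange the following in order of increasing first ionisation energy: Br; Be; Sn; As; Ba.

Ba < Sn < Be < As < Br

Be is in period 2, group 2; As is in period 4, group 15; Br is in period 4, group 17; Sn is in period 5, group 14; Ba is in period 6, group 2.
IE₁ increases left→right with effective nuclear charge and decreases top→bottom as the valence shell moves farther out.
These span different periods and groups, so the two trends combine.
Sn > Ba: both effects reinforce here, so Sn is clearly the higher of the two.
Be > Sn: the two effects oppose for this pair; the down-group effect wins (900 vs 709 kJ/mol).
As > Be: period and group pull opposite ways; the across-period shift dominates (947 vs 900 kJ/mol).
Br > As: both are in period 4; the period trend gives Br the larger value.
For reference (kJ/mol): Be 900, As 947, Br 1140, Sn 709, Ba 503.
So from lowest to highest: Ba < Sn < Be < As < Br.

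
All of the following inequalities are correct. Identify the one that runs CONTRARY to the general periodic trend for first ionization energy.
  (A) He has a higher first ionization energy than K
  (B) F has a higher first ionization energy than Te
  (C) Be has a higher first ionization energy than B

The general trend: first ionization energy increases across a period and decreases down a group.
(A) He (period 1, group 18) vs K (period 4, group 1): the stated order agrees with the simple trend.
(B) F (period 2, group 17) vs Te (period 5, group 16): the stated order agrees with the simple trend.
(C) Be (period 2, group 2) vs B (period 2, group 13): the stated order contradicts the simple trend.
The exception is (C): removing B's lone 2p electron is easier than breaking Be's filled 2s².

(C)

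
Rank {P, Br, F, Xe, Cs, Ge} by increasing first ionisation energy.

Cs, Ge, P, Br, Xe, F

F is in period 2, group 17; P is in period 3, group 15; Ge is in period 4, group 14; Br is in period 4, group 17; Xe is in period 5, group 18; Cs is in period 6, group 1.
Across a period the outer electron is held more tightly (higher IE₁); down a group it sits in a higher shell, more shielded, and comes off more easily.
Here both period and group differ, so the two effects have to be weighed against each other.
Ge > Cs: relative to Cs, both the across-period and down-group shifts push Ge's first ionization energy up.
P > Ge: both effects reinforce here, so P is clearly the higher of the two.
Br > P: the two effects oppose for this pair; the across-period effect wins (1140 vs 1012 kJ/mol).
Xe > Br: period and group pull opposite ways; the across-period shift dominates (1170 vs 1140 kJ/mol).
F > Xe: period and group pull opposite ways; the down-group shift dominates (1681 vs 1170 kJ/mol).
Tabulated first ionization energy (kJ/mol): F 1681, P 1012, Ge 762, Br 1140, Xe 1170, Cs 376.
So from lowest to highest: Cs < Ge < P < Br < Xe < F.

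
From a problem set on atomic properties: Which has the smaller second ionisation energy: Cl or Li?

After 1 electron has been removed, what remains? Cl⁺ still has 6 valence electrons; Li⁺ is the bare [He] core.
Pulling an electron out of a noble-gas core costs far more than removing a remaining valence electron, so Li sits at the high end of IE_2.
Tabulated IE_2 (kJ/mol): Cl 2298, Li 7298.
Overall IE_2 order: Cl < Li.

Cl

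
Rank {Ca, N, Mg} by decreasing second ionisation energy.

IE_2 is the cost of taking one more electron from the +1 cation: Ca⁺ still has 1 valence electron; N⁺ still has 4 valence electrons; Mg⁺ still has 1 valence electron.
All are still removing valence electrons, so compare the +1 ions as you would atoms: IE_2 generally rises across a period (higher Z_eff) and falls down a group (larger shell), subject to the usual subshell exceptions.
Valence configurations: Ca⁺ [Ar]4s¹, N⁺ [He]2s²2p², Mg⁺ [Ne]3s¹.
The numbers (kJ/mol): Ca 1145, N 2856, Mg 1451.
Overall IE_2 order: Ca < Mg < N.

N > Mg > Ca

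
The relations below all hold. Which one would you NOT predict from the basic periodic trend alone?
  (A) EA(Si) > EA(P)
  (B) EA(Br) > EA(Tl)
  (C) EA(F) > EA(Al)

(A)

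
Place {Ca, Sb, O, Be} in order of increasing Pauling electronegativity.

Ca < Be < Sb < O

Be is in period 2, group 2; O is in period 2, group 16; Ca is in period 4, group 2; Sb is in period 5, group 15.
EN rises left→right (higher Z_eff, smaller atoms) and falls top→bottom (larger, more shielded atoms).
Here both period and group differ, so the two effects have to be weighed against each other.
Be > Ca: Be sits above Ca in group 2, so the down-group effect alone puts Be higher.
Sb > Be: period and group pull opposite ways; the across-period shift dominates (2.05 vs 1.57).
O > Sb: relative to Sb, both the across-period and down-group shifts push O's electronegativity up.
Tabulated electronegativity (Pauling): Be 1.57, O 3.44, Ca 1.00, Sb 2.05.
So from lowest to highest: Ca < Be < Sb < O.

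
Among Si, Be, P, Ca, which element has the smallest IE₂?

Ca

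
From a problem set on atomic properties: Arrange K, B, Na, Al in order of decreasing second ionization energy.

Na > K > B > Al

The second ionization energy removes an electron from the +1 ion. For each element: K⁺ is the bare [Ar] core; B⁺ still has 2 valence electrons; Na⁺ is the bare [Ne] core; Al⁺ still has 2 valence electrons.
Breaking into a closed-shell core is much more expensive than removing a leftover valence electron — K and Na have the largest IE_2 here.
Valence configurations: B⁺ [He]2s², Al⁺ [Ne]3s².
Tabulated IE_2 (kJ/mol): K 3052, B 2427, Na 4562, Al 1817.
So the second ionization energies run Al < B < K < Na.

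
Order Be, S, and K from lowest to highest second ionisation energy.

Be < S < K

The second ionization energy removes an electron from the +1 ion. For each element: Be⁺ still has 1 valence electron; S⁺ still has 5 valence electrons; K⁺ is the bare [Ar] core.
Breaking into a closed-shell core is much more expensive than removing a leftover valence electron — K has the largest IE_2 here.
Valence configurations: Be⁺ [He]2s¹, S⁺ [Ne]3s²3p³.
The numbers (kJ/mol): Be 1757, S 2252, K 3052.
Hence IE_2: Be < S < K.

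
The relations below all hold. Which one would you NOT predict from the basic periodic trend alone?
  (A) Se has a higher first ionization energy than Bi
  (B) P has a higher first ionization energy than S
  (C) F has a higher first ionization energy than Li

The general trend: first ionization energy increases across a period and decreases down a group.
(A) Se (period 4, group 16) vs Bi (period 6, group 15): the stated order agrees with the simple trend.
(B) P (period 3, group 15) vs S (period 3, group 16): the stated order contradicts the simple trend.
(C) F (period 2, group 17) vs Li (period 2, group 1): the stated order agrees with the simple trend.
The exception is (B): S (3p⁴) ionizes more easily than half-filled P (3p³) because the paired 3p electron in S is pushed out by e⁻–e⁻ repulsion.

(B)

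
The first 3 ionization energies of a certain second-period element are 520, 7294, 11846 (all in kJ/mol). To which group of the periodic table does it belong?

Group 1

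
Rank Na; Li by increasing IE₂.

Consider each +1 ion: Na⁺ is the bare [Ne] core; Li⁺ is the bare [He] core.
All of these are removing an electron from a noble-gas core or deeper; the smaller core (lower principal quantum number) is held far more tightly, and within a period the higher nuclear charge binds the same core more tightly.
Approximate IE_2 values (kJ/mol): Na 4562, Li 7298.
So the second ionization energies run Na < Li.

Na, Li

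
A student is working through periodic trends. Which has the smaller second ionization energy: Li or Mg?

Consider each +1 ion: Li⁺ is the bare [He] core; Mg⁺ still has 1 valence electron.
Pulling an electron out of a noble-gas core costs far more than removing a remaining valence electron, so Li sits at the high end of IE_2.
Tabulated IE_2 (kJ/mol): Li 7298, Mg 1451.
Overall IE_2 order: Mg < Li.

Mg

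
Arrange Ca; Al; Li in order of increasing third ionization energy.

Al, Ca, Li

IE_3 is the cost of taking one more electron from the +2 cation: Ca²⁺ is the bare [Ar] core; Al²⁺ still has 1 valence electron; Li²⁺ is already 1 electron into the core.
Breaking into a closed-shell core is much more expensive than removing a leftover valence electron — Ca and Li have the largest IE_3 here.
Tabulated IE_3 (kJ/mol): Ca 4912, Al 2745, Li 11815.
Putting it together, IE_3: Al < Ca < Li.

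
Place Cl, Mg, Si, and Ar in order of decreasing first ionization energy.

Ar, Cl, Si, Mg

Mg is in period 3, group 2; Si is in period 3, group 14; Cl is in period 3, group 17; Ar is in period 3, group 18.
IE₁ increases left→right with effective nuclear charge and decreases top→bottom as the valence shell moves farther out.
All lie in period 3, so first ionization energy increases left to right.
So from highest to lowest: Ar > Cl > Si > Mg.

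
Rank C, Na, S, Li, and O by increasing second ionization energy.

The second ionization energy removes an electron from the +1 ion. For each element: C⁺ still has 3 valence electrons; Na⁺ is the bare [Ne] core; S⁺ still has 5 valence electrons; Li⁺ is the bare [He] core; O⁺ still has 5 valence electrons.
Breaking into a closed-shell core is much more expensive than removing a leftover valence electron — Na and Li have the largest IE_2 here.
Valence configurations: C⁺ [He]2s²2p¹, S⁺ [Ne]3s²3p³, O⁺ [He]2s²2p³.
Tabulated IE_2 (kJ/mol): C 2353, Na 4562, S 2252, Li 7298, O 3388.
Overall IE_2 order: S < C < O < Na < Li.

S < C < O < Na < Li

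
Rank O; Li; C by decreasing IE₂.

Li > O > C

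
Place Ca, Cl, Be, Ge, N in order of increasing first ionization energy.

Ca < Ge < Be < Cl < N

Be is in period 2, group 2; N is in period 2, group 15; Cl is in period 3, group 17; Ca is in period 4, group 2; Ge is in period 4, group 14.
Removing the outermost electron gets harder across a period and easier down a group.
These span different periods and groups, so the two trends combine.
Ge > Ca: both are in period 4; the period trend gives Ge the larger value.
Be > Ge: period and group pull opposite ways; the down-group shift dominates (900 vs 762 kJ/mol).
Cl > Be: the two effects oppose for this pair; the across-period effect wins (1251 vs 900 kJ/mol).
N > Cl: period and group pull opposite ways; the down-group shift dominates (1402 vs 1251 kJ/mol).
Approximate values (kJ/mol): Be 900, N 1402, Cl 1251, Ca 590, Ge 762.
So from lowest to highest: Ca < Ge < Be < Cl < N.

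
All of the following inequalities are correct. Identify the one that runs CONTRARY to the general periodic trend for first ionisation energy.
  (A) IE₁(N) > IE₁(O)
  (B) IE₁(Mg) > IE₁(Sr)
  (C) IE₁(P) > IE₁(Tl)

(A)

The general trend: first ionisation energy increases across a period and decreases down a group.
(A) N (period 2, group 15) vs O (period 2, group 16): the stated order contradicts the simple trend.
(B) Mg (period 3, group 2) vs Sr (period 5, group 2): the stated order agrees with the simple trend.
(C) P (period 3, group 15) vs Tl (period 6, group 13): the stated order agrees with the simple trend.
The exception is (A): pairing an electron in O's 2p⁴ costs repulsion energy, so O ionizes more easily than half-filled N (2p³).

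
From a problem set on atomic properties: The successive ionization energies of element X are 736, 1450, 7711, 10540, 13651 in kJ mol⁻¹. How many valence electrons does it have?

2

Look for the largest jump between consecutive ionization energies: IE3/IE2 ≈ 5.3, far larger than any earlier ratio.
That jump marks the point where a core electron is being removed. So the atom has 2 valence electrons.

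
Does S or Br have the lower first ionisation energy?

S is in period 3, group 16; Br is in period 4, group 17.
Across a period the outer electron is held more tightly (higher IE₁); down a group it sits in a higher shell, more shielded, and comes off more easily.
Neither a single period nor a single group — weigh both effects.
Br > S: period and group pull opposite ways; the across-period shift dominates (1140 vs 1000 kJ/mol).
Approximate values (kJ/mol): S 1000, Br 1140.
So S has the lower first ionisation energy (S < Br).

S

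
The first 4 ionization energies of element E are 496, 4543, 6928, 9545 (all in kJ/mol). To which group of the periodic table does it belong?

Group 1

Look for the largest jump between consecutive ionization energies: IE2/IE1 ≈ 9.2, far larger than any earlier ratio.
That jump marks the point where a core electron is being removed. So the atom has 1 valence electron.
A main-group element with 1 valence electron is in group 1.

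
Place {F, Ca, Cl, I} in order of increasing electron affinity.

F is in period 2, group 17; Cl is in period 3, group 17; Ca is in period 4, group 2; I is in period 5, group 17.
EA tends to increase across a period and decrease down a group, though the pattern is less regular than for IE or radius.
Neither a single period nor a single group — weigh both effects.
I > Ca: period and group pull opposite ways; the across-period shift dominates (295 vs 2 kJ/mol).
F > I: they share group 17; the group trend gives F the larger value.
Cl > F: this pair runs against the simple trend — see the exception note.
Note the exception: Cl has a higher electron affinity than F, contrary to the simple trend — F's small 2p subshell makes the incoming electron feel strong e⁻–e⁻ repulsion, so Cl actually releases more energy on gaining an electron.
Approximate values (kJ/mol): F 328, Cl 349, Ca 2, I 295.
So from lowest to highest: Ca < I < F < Cl.

Ca < I < F < Cl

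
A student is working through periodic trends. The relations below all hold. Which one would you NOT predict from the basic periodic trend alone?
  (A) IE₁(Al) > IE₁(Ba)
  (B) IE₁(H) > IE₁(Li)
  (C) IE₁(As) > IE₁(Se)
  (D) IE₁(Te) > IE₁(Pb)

(C)

The general trend: first ionisation energy increases across a period and decreases down a group.
(A) Al (period 3, group 13) vs Ba (period 6, group 2): the stated order agrees with the simple trend.
(B) H (period 1, group 1) vs Li (period 2, group 1): the stated order agrees with the simple trend.
(C) As (period 4, group 15) vs Se (period 4, group 16): the stated order contradicts the simple trend.
(D) Te (period 5, group 16) vs Pb (period 6, group 14): the stated order agrees with the simple trend.
The exception is (C): Se (4p⁴) ionizes more easily than half-filled As (4p³).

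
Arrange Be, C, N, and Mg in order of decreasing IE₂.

N > C > Be > Mg

The second ionization energy removes an electron from the +1 ion. For each element: Be⁺ still has 1 valence electron; C⁺ still has 3 valence electrons; N⁺ still has 4 valence electrons; Mg⁺ still has 1 valence electron.
All are still removing valence electrons, so compare the +1 ions as you would atoms: IE_2 generally rises across a period (higher Z_eff) and falls down a group (larger shell), subject to the usual subshell exceptions.
Valence configurations: Be⁺ [He]2s¹, C⁺ [He]2s²2p¹, N⁺ [He]2s²2p², Mg⁺ [Ne]3s¹.
Approximate IE_2 values (kJ/mol): Be 1757, C 2353, N 2856, Mg 1451.
Overall IE_2 order: Mg < Be < C < N.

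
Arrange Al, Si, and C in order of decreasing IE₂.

C, Al, Si

IE_2 is the cost of taking one more electron from the +1 cation: Al⁺ still has 2 valence electrons; Si⁺ still has 3 valence electrons; C⁺ still has 3 valence electrons.
All are still removing valence electrons, so compare the +1 ions as you would atoms: IE_2 generally rises across a period (higher Z_eff) and falls down a group (larger shell), subject to the usual subshell exceptions.
Valence configurations: Al⁺ [Ne]3s², Si⁺ [Ne]3s²3p¹, C⁺ [He]2s²2p¹.
Si⁺ loses a lone 3p electron whereas Al⁺ must break into a filled 3s² pair, so IE_2(Al) > IE_2(Si) even though Si has the higher nuclear charge.
Approximate IE_2 values (kJ/mol): Al 1817, Si 1577, C 2353.
Overall IE_2 order: Si < Al < C.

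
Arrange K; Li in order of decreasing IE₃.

Li > K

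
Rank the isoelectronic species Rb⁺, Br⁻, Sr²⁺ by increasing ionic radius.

All of these have 36 electrons, so size is governed by nuclear charge alone: the more protons, the stronger the pull on the same electron cloud, and the smaller the ion.
Nuclear charges: Sr²⁺ (Z=38), Rb⁺ (Z=37), Br⁻ (Z=35).
Smallest to largest: Sr²⁺ < Rb⁺ < Br⁻.

Sr²⁺ < Rb⁺ < Br⁻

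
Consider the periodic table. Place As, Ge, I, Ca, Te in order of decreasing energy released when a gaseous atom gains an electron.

I > Te > Ge > As > Ca

Ca is in period 4, group 2; Ge is in period 4, group 14; As is in period 4, group 15; Te is in period 5, group 16; I is in period 5, group 17.
Atoms with high Z_eff and room in the valence shell (especially the halogens) have the most exothermic electron affinities.
Here both period and group differ, so the two effects have to be weighed against each other.
As > Ca: both are in period 4; the period trend gives As the larger value.
Ge > As: this pair runs against the simple trend — see the exception note.
Te > Ge: the two effects oppose for this pair; the across-period effect wins (190 vs 119 kJ/mol).
I > Te: both are in period 5; the period trend gives I the larger value.
Note the exception: Ge has a higher electron affinity than As, contrary to the simple trend — adding an electron to As's half-filled 4p³ is unfavourable, so Ge (4p²) has the more exothermic EA.
Approximate values (kJ/mol): Ca 2, Ge 119, As 78, Te 190, I 295.
So from highest to lowest: I > Te > Ge > As > Ca.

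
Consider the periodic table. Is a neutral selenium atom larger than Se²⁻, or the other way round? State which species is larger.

Se²⁻

Forming Se²⁻ adds 2 electrons to Se. More electron–electron repulsion in the same shell, with unchanged nuclear charge, lets the cloud expand.
An anion is larger than its parent atom: Se²⁻ > Se.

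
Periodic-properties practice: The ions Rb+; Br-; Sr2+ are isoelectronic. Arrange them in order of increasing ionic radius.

Sr2+ < Rb+ < Br-

All of these have 36 electrons, so size is governed by nuclear charge alone: the more protons, the stronger the pull on the same electron cloud, and the smaller the ion.
Nuclear charges: Sr2+ (Z=38), Rb+ (Z=37), Br- (Z=35).
Smallest to largest: Sr2+ < Rb+ < Br-.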